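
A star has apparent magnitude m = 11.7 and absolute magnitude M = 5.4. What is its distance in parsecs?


d = 10^((m - M + 5)/5) = 10^((11.7 - 5.4 + 5)/5) = 181.9701

181.9701 pc


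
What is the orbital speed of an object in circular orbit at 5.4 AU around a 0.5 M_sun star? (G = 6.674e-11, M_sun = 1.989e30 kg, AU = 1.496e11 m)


v = sqrt(GM/r) = sqrt(6.674e-11 * 9.945e+29 / 8.078e+11) = 9064.2697

9064.2697 m/s


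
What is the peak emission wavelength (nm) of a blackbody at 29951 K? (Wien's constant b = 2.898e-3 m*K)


lam_max = b / T = 2.898e-3 / 29951 = 9.676e-08 m = 96.758 nm

96.758 nm


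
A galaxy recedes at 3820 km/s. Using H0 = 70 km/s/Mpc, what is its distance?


d = v / H0 = 3820 / 70 = 54.5714

54.5714 Mpc


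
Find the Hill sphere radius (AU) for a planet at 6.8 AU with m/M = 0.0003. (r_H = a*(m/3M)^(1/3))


r_H = a * (m/3M)^(1/3) = 6.8 * (0.0003/3)^(1/3) = 0.3156

0.3156 AU


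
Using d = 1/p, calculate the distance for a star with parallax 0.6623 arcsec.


d = 1/p = 1/0.6623 = 1.5099

1.5099 pc


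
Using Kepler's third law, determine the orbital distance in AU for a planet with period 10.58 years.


a = P^(2/3) = 10.58^(2/3) = 4.8194

4.8194 AU


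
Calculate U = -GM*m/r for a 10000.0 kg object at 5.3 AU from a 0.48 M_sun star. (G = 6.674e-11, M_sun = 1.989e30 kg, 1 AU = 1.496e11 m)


M = 0.48 * 1.989e30 kg = 9.5472e+29 kg; r = 5.3 AU * 1.496e11 m/AU = 7.9288e+11 m. U = -GM*m/r = -(6.674e-11 * 9.5472e+29 * 10000.0) / 7.9288e+11 = -8.036e+11

-8.036e+11 J


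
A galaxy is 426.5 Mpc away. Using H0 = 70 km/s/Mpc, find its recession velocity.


v = H0 * d = 70 * 426.5 = 29855.0

29855.0 km/s


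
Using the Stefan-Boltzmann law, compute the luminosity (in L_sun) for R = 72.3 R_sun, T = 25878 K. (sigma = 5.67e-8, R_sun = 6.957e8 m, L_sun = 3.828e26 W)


R = 72.3 * 6.957e8 m = 5.029911e+10 m. L = 4*pi*R^2*sigma*T^4 = 4*pi*(5.029911e+10)^2 * 5.67e-8 * 25878^4 = 8.084187139e+32 W. L/L_sun = 8.084187139e+32 / 3.828e26 = 2.112e+06

2.112e+06 L_sun


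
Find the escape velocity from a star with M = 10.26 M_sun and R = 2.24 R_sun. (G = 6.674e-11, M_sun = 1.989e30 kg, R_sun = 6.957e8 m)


M = 10.26 * 1.989e30 kg = 2.040714e+31 kg; R = 2.24 * 6.957e8 m = 1.558368e+09 m. v_esc = sqrt(2GM/R) = sqrt(2 * 6.674e-11 * 2.040714e+31 / 1.558368e+09) = 1.322e+06

1.322e+06 m/s


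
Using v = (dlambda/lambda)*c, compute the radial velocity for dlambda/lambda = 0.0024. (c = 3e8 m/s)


v = (dlambda/lambda) * c = 0.0024 * 3e8 = 720000.0

720000.0 m/s


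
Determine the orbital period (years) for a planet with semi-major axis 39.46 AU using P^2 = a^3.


P = a^(3/2) = 39.46^1.5 = 247.8767

247.8767 years


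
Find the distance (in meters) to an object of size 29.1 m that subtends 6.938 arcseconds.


D = size / theta_rad, theta_rad = 6.938 * pi/(180*3600) = 3.364e-05, D = 865134.8893

865134.8893 m


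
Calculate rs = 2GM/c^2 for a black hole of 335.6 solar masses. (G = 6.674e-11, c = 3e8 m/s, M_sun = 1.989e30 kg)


M = 335.6 * 1.989e30 kg = 6.675084e+32 kg. rs = 2GM/c^2 = 2 * 6.674e-11 * 6.675084e+32 / (3e8)^2 = 989989.1248

989989.1248 m


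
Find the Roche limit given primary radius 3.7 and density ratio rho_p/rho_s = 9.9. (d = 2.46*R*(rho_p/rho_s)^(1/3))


d_Roche = 2.46 * 3.7 * 9.9^(1/3) = 19.5441

19.5441


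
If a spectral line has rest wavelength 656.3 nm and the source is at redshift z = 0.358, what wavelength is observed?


lam_obs = lam_emit * (1 + z) = 656.3 * (1 + 0.358) = 891.2554

891.2554 nm


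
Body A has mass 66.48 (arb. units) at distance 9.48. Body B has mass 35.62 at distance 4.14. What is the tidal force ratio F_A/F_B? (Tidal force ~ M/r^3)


Ratio = (M1/r1^3) / (M2/r2^3) = (66.48/9.48^3) / (35.62/4.14^3) = 0.1554

0.1554


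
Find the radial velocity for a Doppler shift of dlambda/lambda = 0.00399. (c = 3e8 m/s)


v = (dlambda/lambda) * c = 0.00399 * 3e8 = 1.197e+06

1.197e+06 m/s


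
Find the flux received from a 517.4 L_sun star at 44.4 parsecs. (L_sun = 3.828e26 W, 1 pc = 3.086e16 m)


F = L / (4*pi*d^2) = 1.981e+29 / (4*pi*(1.370e+18)^2) = 8.395e-09

8.395e-09 W/m^2


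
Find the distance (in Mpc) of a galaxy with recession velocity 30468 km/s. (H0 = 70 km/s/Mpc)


d = v / H0 = 30468 / 70 = 435.2571

435.2571 Mpc


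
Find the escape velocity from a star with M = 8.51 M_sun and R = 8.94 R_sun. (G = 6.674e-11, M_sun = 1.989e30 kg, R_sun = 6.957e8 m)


M = 8.51 * 1.989e30 kg = 1.692639e+31 kg; R = 8.94 * 6.957e8 m = 6.219558e+09 m. v_esc = sqrt(2GM/R) = sqrt(2 * 6.674e-11 * 1.692639e+31 / 6.219558e+09) = 602712.9314

602712.9314 m/s


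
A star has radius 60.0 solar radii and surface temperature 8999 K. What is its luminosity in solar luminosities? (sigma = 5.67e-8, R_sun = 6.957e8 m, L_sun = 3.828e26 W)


R = 60.0 * 6.957e8 m = 4.1742e+10 m. L = 4*pi*R^2*sigma*T^4 = 4*pi*(4.1742e+10)^2 * 5.67e-8 * 8999^4 = 8.141725157e+30 W. L/L_sun = 8.141725157e+30 / 3.828e26 = 21268.8745

21268.8745 L_sun


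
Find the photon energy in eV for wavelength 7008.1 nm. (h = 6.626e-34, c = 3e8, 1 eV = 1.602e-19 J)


E = hc/lambda = 6.626e-34 * 3e8 / 7.008e-06 = 2.836e-20 J = 0.1771 eV

0.1771 eV


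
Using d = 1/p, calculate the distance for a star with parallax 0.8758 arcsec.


d = 1/p = 1/0.8758 = 1.1418

1.1418 pc


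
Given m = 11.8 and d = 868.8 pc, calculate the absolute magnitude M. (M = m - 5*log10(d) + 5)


M = m - 5*log10(d) + 5 = 11.8 - 5*log10(868.8) + 5 = 2.1054

2.1054


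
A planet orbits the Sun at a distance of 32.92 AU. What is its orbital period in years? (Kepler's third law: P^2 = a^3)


P = a^(3/2) = 32.92^1.5 = 188.8816

188.8816 years


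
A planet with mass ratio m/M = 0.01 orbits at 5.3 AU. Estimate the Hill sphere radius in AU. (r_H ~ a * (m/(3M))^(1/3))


r_H = a * (m/3M)^(1/3) = 5.3 * (0.01/3)^(1/3) = 0.7917

0.7917 AU


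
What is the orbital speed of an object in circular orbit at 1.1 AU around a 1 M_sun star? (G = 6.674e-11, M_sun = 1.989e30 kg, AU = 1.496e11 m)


v = sqrt(GM/r) = sqrt(6.674e-11 * 1.989e+30 / 1.646e+11) = 28401.9627

28401.9627 m/s


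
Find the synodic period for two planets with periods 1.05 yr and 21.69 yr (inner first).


1/P_syn = |1/P1 - 1/P2| = |1/1.05 - 1/21.69| => P_syn = 1.1034

1.1034 years


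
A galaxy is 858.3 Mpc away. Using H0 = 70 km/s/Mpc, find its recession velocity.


v = H0 * d = 70 * 858.3 = 60081.0

60081.0 km/s


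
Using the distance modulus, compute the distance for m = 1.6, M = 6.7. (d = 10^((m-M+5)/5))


d = 10^((m - M + 5)/5) = 10^((1.6 - 6.7 + 5)/5) = 0.955

0.955 pc


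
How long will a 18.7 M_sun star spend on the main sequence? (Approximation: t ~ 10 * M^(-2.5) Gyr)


t = 10 * M^(-2.5) = 10 * 18.7^(-2.5) = 0.0066

0.0066 Gyr


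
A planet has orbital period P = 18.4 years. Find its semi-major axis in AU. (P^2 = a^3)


a = P^(2/3) = 18.4^(2/3) = 6.9697

6.9697 AU


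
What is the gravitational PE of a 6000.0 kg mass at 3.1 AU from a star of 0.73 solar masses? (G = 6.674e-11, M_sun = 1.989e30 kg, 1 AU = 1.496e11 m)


M = 0.73 * 1.989e30 kg = 1.45197e+30 kg; r = 3.1 AU * 1.496e11 m/AU = 4.6376e+11 m. U = -GM*m/r = -(6.674e-11 * 1.45197e+30 * 6000.0) / 4.6376e+11 = -1.254e+12

-1.254e+12 J


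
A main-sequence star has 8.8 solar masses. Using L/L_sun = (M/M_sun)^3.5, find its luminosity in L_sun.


L/L_sun = (M/M_sun)^3.5 = 8.8^3.5 = 2021.5726

2021.5726 L_sun


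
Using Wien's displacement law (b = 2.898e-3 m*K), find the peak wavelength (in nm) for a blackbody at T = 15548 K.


lam_max = b / T = 2.898e-3 / 15548 = 1.864e-07 m = 186.3905 nm

186.3905 nm


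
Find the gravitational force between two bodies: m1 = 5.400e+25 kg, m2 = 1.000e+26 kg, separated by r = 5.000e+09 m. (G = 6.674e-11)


F = G*m1*m2/r^2 = 6.674e-11 * 5.400e+25 * 1.000e+26 / (5.000e+09)^2 = 6.674e-11 * 5.400e+51 / 2.500e+19 = 1.442e+22

1.442e+22 N


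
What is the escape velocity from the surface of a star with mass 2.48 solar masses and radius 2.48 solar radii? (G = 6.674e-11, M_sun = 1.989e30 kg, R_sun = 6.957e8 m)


M = 2.48 * 1.989e30 kg = 4.93272e+30 kg; R = 2.48 * 6.957e8 m = 1.725336e+09 m. v_esc = sqrt(2GM/R) = sqrt(2 * 6.674e-11 * 4.93272e+30 / 1.725336e+09) = 617752.4676

617752.4676 m/s


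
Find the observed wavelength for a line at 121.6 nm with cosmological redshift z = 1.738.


lam_obs = lam_emit * (1 + z) = 121.6 * (1 + 1.738) = 332.9408

332.9408 nm


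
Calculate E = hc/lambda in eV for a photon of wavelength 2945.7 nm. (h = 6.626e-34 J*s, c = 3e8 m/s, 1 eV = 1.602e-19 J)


E = hc/lambda = 6.626e-34 * 3e8 / 2.946e-06 = 6.748e-20 J = 0.4212 eV

0.4212 eV


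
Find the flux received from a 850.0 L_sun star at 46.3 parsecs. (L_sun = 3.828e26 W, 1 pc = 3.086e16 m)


F = L / (4*pi*d^2) = 3.254e+29 / (4*pi*(1.429e+18)^2) = 1.268e-08

1.268e-08 W/m^2


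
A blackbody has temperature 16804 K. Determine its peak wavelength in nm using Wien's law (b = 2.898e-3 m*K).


lam_max = b / T = 2.898e-3 / 16804 = 1.725e-07 m = 172.4589 nm

172.4589 nm


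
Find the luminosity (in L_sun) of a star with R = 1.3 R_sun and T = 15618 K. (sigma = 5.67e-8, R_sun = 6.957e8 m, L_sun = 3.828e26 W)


R = 1.3 * 6.957e8 m = 9.0441e+08 m. L = 4*pi*R^2*sigma*T^4 = 4*pi*(9.0441e+08)^2 * 5.67e-8 * 15618^4 = 3.467570569e+28 W. L/L_sun = 3.467570569e+28 / 3.828e26 = 90.5844

90.5844 L_sun


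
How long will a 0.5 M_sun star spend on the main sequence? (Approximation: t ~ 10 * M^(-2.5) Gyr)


t = 10 * M^(-2.5) = 10 * 0.5^(-2.5) = 56.5685

56.5685 Gyr


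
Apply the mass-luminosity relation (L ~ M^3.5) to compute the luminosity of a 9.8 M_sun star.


L/L_sun = (M/M_sun)^3.5 = 9.8^3.5 = 2946.397

2946.397 L_sun


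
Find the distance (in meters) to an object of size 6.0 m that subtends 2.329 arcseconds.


D = size / theta_rad, theta_rad = 2.329 * pi/(180*3600) = 1.129e-05, D = 531382.0685

531382.0685 m


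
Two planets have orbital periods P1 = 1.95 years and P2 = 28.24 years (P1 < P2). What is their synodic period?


1/P_syn = |1/P1 - 1/P2| = |1/1.95 - 1/28.24| => P_syn = 2.0946

2.0946 years


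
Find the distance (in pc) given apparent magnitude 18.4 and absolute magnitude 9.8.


d = 10^((m - M + 5)/5) = 10^((18.4 - 9.8 + 5)/5) = 524.8075

524.8075 pc


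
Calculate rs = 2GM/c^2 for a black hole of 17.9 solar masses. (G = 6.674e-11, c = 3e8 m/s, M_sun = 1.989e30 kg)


M = 17.9 * 1.989e30 kg = 3.56031e+31 kg. rs = 2GM/c^2 = 2 * 6.674e-11 * 3.56031e+31 / (3e8)^2 = 52803.3532

52803.3532 m


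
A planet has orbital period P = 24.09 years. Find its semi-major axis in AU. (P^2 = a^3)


a = P^(2/3) = 24.09^(2/3) = 8.3411

8.3411 AU


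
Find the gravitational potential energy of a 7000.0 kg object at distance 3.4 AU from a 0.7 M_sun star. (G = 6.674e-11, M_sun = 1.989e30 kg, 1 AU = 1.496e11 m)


M = 0.7 * 1.989e30 kg = 1.3923e+30 kg; r = 3.4 AU * 1.496e11 m/AU = 5.0864e+11 m. U = -GM*m/r = -(6.674e-11 * 1.3923e+30 * 7000.0) / 5.0864e+11 = -1.279e+12

-1.279e+12 J


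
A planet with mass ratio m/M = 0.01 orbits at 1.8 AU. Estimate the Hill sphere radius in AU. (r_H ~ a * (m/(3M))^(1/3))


r_H = a * (m/3M)^(1/3) = 1.8 * (0.01/3)^(1/3) = 0.2689

0.2689 AU


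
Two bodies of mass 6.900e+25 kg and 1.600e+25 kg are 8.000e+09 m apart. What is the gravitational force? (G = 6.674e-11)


F = G*m1*m2/r^2 = 6.674e-11 * 6.900e+25 * 1.600e+25 / (8.000e+09)^2 = 6.674e-11 * 1.104e+51 / 6.400e+19 = 1.151e+21

1.151e+21 N


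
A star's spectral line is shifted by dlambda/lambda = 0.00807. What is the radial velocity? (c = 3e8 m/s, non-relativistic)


v = (dlambda/lambda) * c = 0.00807 * 3e8 = 2.421e+06

2.421e+06 m/s


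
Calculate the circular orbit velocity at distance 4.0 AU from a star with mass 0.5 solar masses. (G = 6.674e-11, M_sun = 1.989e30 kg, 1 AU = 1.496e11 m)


v = sqrt(GM/r) = sqrt(6.674e-11 * 9.945e+29 / 5.984e+11) = 10531.7297

10531.7297 m/s


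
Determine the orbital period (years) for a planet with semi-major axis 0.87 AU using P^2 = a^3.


P = a^(3/2) = 0.87^1.5 = 0.8115

0.8115 years


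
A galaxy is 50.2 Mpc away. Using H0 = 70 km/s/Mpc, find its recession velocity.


v = H0 * d = 70 * 50.2 = 3514.0

3514.0 km/s


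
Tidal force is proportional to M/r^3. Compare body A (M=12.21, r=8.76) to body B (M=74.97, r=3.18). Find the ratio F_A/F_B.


Ratio = (M1/r1^3) / (M2/r2^3) = (12.21/8.76^3) / (74.97/3.18^3) = 0.0078

0.0078


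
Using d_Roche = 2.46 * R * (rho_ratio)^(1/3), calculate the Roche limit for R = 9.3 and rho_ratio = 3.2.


d_Roche = 2.46 * 9.3 * 3.2^(1/3) = 33.7133

33.7133


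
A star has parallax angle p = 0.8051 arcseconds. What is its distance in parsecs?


d = 1/p = 1/0.8051 = 1.2421

1.2421 pc


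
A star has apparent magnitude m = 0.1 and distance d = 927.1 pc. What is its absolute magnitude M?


M = m - 5*log10(d) + 5 = 0.1 - 5*log10(927.1) + 5 = -9.7356

-9.7356


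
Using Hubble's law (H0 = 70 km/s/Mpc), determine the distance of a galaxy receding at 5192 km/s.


d = v / H0 = 5192 / 70 = 74.1714

74.1714 Mpc


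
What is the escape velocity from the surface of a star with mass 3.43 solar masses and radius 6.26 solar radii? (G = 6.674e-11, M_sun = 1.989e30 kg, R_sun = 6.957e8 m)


M = 3.43 * 1.989e30 kg = 6.82227e+30 kg; R = 6.26 * 6.957e8 m = 4.355082e+09 m. v_esc = sqrt(2GM/R) = sqrt(2 * 6.674e-11 * 6.82227e+30 / 4.355082e+09) = 457271.7611

457271.7611 m/s


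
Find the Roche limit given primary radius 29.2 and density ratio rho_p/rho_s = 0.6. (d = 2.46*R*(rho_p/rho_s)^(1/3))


d_Roche = 2.46 * 29.2 * 0.6^(1/3) = 60.5855

60.5855


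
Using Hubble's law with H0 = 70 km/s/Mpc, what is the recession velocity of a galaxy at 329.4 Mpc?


v = H0 * d = 70 * 329.4 = 23058.0

23058.0 km/s


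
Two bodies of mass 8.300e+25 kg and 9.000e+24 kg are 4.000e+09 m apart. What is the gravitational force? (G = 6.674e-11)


F = G*m1*m2/r^2 = 6.674e-11 * 8.300e+25 * 9.000e+24 / (4.000e+09)^2 = 6.674e-11 * 7.470e+50 / 1.600e+19 = 3.116e+21

3.116e+21 N


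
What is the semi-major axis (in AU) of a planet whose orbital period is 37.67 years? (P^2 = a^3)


a = P^(2/3) = 37.67^(2/3) = 11.2373

11.2373 AU


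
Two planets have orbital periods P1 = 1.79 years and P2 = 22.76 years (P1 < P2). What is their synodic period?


1/P_syn = |1/P1 - 1/P2| = |1/1.79 - 1/22.76| => P_syn = 1.9428

1.9428 years


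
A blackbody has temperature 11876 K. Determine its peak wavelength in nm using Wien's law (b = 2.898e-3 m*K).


lam_max = b / T = 2.898e-3 / 11876 = 2.440e-07 m = 244.0216 nm

244.0216 nm


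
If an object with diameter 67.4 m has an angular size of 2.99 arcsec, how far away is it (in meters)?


D = size / theta_rad, theta_rad = 2.99 * pi/(180*3600) = 1.450e-05, D = 4.650e+06

4.650e+06 m


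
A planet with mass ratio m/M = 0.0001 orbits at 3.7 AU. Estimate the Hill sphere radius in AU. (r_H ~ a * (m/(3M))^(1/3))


r_H = a * (m/3M)^(1/3) = 3.7 * (0.0001/3)^(1/3) = 0.1191

0.1191 AU


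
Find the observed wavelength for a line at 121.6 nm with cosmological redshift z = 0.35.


lam_obs = lam_emit * (1 + z) = 121.6 * (1 + 0.35) = 164.16

164.16 nm


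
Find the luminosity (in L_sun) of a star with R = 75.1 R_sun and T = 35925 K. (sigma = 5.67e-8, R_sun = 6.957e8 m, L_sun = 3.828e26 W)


R = 75.1 * 6.957e8 m = 5.224707e+10 m. L = 4*pi*R^2*sigma*T^4 = 4*pi*(5.224707e+10)^2 * 5.67e-8 * 35925^4 = 3.239693398e+33 W. L/L_sun = 3.239693398e+33 / 3.828e26 = 8.463e+06

8.463e+06 L_sun


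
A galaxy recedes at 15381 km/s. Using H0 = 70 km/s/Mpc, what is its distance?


d = v / H0 = 15381 / 70 = 219.7286

219.7286 Mpc


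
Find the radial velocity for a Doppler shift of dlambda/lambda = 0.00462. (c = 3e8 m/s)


v = (dlambda/lambda) * c = 0.00462 * 3e8 = 1.386e+06

1.386e+06 m/s


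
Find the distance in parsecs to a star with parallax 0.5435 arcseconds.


d = 1/p = 1/0.5435 = 1.8399

1.8399 pc


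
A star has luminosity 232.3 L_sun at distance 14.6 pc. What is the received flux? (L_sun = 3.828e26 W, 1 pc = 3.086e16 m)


F = L / (4*pi*d^2) = 8.892e+28 / (4*pi*(4.506e+17)^2) = 3.486e-08

3.486e-08 W/m^2


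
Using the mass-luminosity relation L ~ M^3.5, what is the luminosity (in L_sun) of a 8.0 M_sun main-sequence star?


L/L_sun = (M/M_sun)^3.5 = 8.0^3.5 = 1448.1547

1448.1547 L_sun


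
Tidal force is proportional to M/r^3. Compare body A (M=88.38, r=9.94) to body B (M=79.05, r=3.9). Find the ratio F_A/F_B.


Ratio = (M1/r1^3) / (M2/r2^3) = (88.38/9.94^3) / (79.05/3.9^3) = 0.0675

0.0675


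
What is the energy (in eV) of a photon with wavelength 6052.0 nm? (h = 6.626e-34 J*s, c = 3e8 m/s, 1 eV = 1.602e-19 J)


E = hc/lambda = 6.626e-34 * 3e8 / 6.052e-06 = 3.285e-20 J = 0.205 eV

0.205 eV


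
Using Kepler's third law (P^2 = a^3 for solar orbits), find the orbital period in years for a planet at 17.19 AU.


P = a^(3/2) = 17.19^1.5 = 71.2712

71.2712 years


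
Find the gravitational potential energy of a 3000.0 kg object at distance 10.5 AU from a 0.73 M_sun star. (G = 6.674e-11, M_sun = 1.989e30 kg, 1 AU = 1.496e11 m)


M = 0.73 * 1.989e30 kg = 1.45197e+30 kg; r = 10.5 AU * 1.496e11 m/AU = 1.5708e+12 m. U = -GM*m/r = -(6.674e-11 * 1.45197e+30 * 3000.0) / 1.5708e+12 = -1.851e+11

-1.851e+11 J


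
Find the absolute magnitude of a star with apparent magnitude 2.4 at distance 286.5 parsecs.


M = m - 5*log10(d) + 5 = 2.4 - 5*log10(286.5) + 5 = -4.8856

-4.8856


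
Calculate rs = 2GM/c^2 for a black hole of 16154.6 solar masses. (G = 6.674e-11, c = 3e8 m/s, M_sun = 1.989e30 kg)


M = 16154.6 * 1.989e30 kg = 3.21314994e+34 kg. rs = 2GM/c^2 = 2 * 6.674e-11 * 3.21314994e+34 / (3e8)^2 = 4.765e+07

4.765e+07 m


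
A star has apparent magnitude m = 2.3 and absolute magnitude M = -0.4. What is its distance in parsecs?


d = 10^((m - M + 5)/5) = 10^((2.3 - -0.4 + 5)/5) = 34.6737

34.6737 pc


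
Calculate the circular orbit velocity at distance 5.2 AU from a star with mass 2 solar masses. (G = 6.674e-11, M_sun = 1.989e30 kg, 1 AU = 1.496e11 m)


v = sqrt(GM/r) = sqrt(6.674e-11 * 3.978e+30 / 7.779e+11) = 18473.8759

18473.8759 m/s


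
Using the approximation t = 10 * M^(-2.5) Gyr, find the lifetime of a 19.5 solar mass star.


t = 10 * M^(-2.5) = 10 * 19.5^(-2.5) = 0.006

0.006 Gyr


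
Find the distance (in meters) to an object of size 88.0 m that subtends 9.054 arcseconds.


D = size / theta_rad, theta_rad = 9.054 * pi/(180*3600) = 4.390e-05, D = 2.005e+06

2.005e+06 m


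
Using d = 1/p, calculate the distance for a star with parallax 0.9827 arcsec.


d = 1/p = 1/0.9827 = 1.0176

1.0176 pc


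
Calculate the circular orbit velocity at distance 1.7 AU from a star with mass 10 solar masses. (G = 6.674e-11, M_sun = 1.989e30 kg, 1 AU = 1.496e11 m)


v = sqrt(GM/r) = sqrt(6.674e-11 * 1.989e+31 / 2.543e+11) = 72247.0694

72247.0694 m/s


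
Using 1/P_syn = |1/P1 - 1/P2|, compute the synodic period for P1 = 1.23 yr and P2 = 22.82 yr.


1/P_syn = |1/P1 - 1/P2| = |1/1.23 - 1/22.82| => P_syn = 1.3001

1.3001 years


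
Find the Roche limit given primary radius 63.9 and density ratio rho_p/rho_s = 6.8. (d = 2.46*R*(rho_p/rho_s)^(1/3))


d_Roche = 2.46 * 63.9 * 6.8^(1/3) = 297.8098

297.8098


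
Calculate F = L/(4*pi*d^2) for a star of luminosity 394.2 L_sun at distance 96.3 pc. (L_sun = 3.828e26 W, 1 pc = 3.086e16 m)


F = L / (4*pi*d^2) = 1.509e+29 / (4*pi*(2.972e+18)^2) = 1.360e-09

1.360e-09 W/m^2


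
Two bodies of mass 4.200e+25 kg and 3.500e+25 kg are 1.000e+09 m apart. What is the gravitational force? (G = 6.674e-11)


F = G*m1*m2/r^2 = 6.674e-11 * 4.200e+25 * 3.500e+25 / (1.000e+09)^2 = 6.674e-11 * 1.470e+51 / 1.000e+18 = 9.811e+22

9.811e+22 N


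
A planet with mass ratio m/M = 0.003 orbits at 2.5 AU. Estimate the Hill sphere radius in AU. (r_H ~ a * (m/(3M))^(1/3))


r_H = a * (m/3M)^(1/3) = 2.5 * (0.003/3)^(1/3) = 0.25

0.25 AU


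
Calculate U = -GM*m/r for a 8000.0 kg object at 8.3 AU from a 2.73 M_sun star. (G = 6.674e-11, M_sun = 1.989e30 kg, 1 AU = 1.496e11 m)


M = 2.73 * 1.989e30 kg = 5.42997e+30 kg; r = 8.3 AU * 1.496e11 m/AU = 1.24168e+12 m. U = -GM*m/r = -(6.674e-11 * 5.42997e+30 * 8000.0) / 1.24168e+12 = -2.335e+12

-2.335e+12 J


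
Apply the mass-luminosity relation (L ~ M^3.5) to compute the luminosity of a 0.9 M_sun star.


L/L_sun = (M/M_sun)^3.5 = 0.9^3.5 = 0.6916

0.6916 L_sun


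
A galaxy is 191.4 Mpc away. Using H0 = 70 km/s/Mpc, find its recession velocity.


v = H0 * d = 70 * 191.4 = 13398.0

13398.0 km/s


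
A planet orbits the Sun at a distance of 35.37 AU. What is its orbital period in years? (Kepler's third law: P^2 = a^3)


P = a^(3/2) = 35.37^1.5 = 210.3549

210.3549 years


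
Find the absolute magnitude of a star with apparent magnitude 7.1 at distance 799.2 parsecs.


M = m - 5*log10(d) + 5 = 7.1 - 5*log10(799.2) + 5 = -2.4133

-2.4133


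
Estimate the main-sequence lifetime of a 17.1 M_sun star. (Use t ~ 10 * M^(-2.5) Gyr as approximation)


t = 10 * M^(-2.5) = 10 * 17.1^(-2.5) = 0.0083

0.0083 Gyr


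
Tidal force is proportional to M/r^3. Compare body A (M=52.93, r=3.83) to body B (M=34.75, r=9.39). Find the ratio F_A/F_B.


Ratio = (M1/r1^3) / (M2/r2^3) = (52.93/3.83^3) / (34.75/9.39^3) = 22.4464

22.4464


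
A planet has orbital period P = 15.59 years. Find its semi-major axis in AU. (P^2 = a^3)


a = P^(2/3) = 15.59^(2/3) = 6.2407

6.2407 AU


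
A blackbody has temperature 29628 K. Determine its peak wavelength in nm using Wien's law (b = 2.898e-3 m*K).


lam_max = b / T = 2.898e-3 / 29628 = 9.781e-08 m = 97.8129 nm

97.8129 nm


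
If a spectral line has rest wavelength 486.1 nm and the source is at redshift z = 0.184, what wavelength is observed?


lam_obs = lam_emit * (1 + z) = 486.1 * (1 + 0.184) = 575.5424

575.5424 nm


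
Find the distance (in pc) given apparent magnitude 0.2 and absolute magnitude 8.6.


d = 10^((m - M + 5)/5) = 10^((0.2 - 8.6 + 5)/5) = 0.2089

0.2089 pc


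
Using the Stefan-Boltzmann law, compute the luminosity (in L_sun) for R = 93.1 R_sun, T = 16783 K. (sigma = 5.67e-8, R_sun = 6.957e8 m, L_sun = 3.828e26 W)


R = 93.1 * 6.957e8 m = 6.476967e+10 m. L = 4*pi*R^2*sigma*T^4 = 4*pi*(6.476967e+10)^2 * 5.67e-8 * 16783^4 = 2.371453809e+32 W. L/L_sun = 2.371453809e+32 / 3.828e26 = 619502.0399

619502.0399 L_sun


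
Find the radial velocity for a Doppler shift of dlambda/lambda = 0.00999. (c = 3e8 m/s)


v = (dlambda/lambda) * c = 0.00999 * 3e8 = 2.997e+06

2.997e+06 m/s


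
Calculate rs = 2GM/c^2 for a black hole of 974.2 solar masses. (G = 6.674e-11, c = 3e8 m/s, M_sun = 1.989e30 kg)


M = 974.2 * 1.989e30 kg = 1.9376838e+33 kg. rs = 2GM/c^2 = 2 * 6.674e-11 * 1.9376838e+33 / (3e8)^2 = 2.874e+06

2.874e+06 m


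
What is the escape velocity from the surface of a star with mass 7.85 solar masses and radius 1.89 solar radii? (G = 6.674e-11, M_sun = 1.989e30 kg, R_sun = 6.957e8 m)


M = 7.85 * 1.989e30 kg = 1.561365e+31 kg; R = 1.89 * 6.957e8 m = 1.314873e+09 m. v_esc = sqrt(2GM/R) = sqrt(2 * 6.674e-11 * 1.561365e+31 / 1.314873e+09) = 1.259e+06

1.259e+06 m/s


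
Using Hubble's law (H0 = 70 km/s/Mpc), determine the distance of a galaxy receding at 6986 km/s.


d = v / H0 = 6986 / 70 = 99.8

99.8 Mpc


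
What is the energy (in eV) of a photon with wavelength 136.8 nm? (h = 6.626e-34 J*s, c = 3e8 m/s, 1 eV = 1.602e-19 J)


E = hc/lambda = 6.626e-34 * 3e8 / 1.368e-07 = 1.453e-18 J = 9.0704 eV

9.0704 eV


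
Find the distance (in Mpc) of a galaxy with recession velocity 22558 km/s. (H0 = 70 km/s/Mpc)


d = v / H0 = 22558 / 70 = 322.2571

322.2571 Mpc


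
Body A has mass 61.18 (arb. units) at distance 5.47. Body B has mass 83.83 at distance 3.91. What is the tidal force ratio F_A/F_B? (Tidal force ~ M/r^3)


Ratio = (M1/r1^3) / (M2/r2^3) = (61.18/5.47^3) / (83.83/3.91^3) = 0.2665

0.2665


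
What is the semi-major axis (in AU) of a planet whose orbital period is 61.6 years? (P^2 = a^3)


a = P^(2/3) = 61.6^(2/3) = 15.5975

15.5975 AU


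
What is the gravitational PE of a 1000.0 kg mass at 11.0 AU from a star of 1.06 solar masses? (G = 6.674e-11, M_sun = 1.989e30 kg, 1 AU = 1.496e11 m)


M = 1.06 * 1.989e30 kg = 2.10834e+30 kg; r = 11.0 AU * 1.496e11 m/AU = 1.6456e+12 m. U = -GM*m/r = -(6.674e-11 * 2.10834e+30 * 1000.0) / 1.6456e+12 = -8.551e+10

-8.551e+10 J


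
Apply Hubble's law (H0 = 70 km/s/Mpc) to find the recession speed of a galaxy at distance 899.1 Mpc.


v = H0 * d = 70 * 899.1 = 62937.0

62937.0 km/s


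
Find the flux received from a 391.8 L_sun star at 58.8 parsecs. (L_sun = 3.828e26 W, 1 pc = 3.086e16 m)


F = L / (4*pi*d^2) = 1.500e+29 / (4*pi*(1.815e+18)^2) = 3.625e-09

3.625e-09 W/m^2


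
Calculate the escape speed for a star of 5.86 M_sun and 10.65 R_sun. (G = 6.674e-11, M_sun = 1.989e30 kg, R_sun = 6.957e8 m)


M = 5.86 * 1.989e30 kg = 1.165554e+31 kg; R = 10.65 * 6.957e8 m = 7.409205e+09 m. v_esc = sqrt(2GM/R) = sqrt(2 * 6.674e-11 * 1.165554e+31 / 7.409205e+09) = 458235.2484

458235.2484 m/s


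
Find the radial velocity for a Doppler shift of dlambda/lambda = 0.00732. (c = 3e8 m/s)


v = (dlambda/lambda) * c = 0.00732 * 3e8 = 2.196e+06

2.196e+06 m/s


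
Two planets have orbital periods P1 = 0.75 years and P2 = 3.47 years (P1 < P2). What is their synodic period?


1/P_syn = |1/P1 - 1/P2| = |1/0.75 - 1/3.47| => P_syn = 0.9568

0.9568 years


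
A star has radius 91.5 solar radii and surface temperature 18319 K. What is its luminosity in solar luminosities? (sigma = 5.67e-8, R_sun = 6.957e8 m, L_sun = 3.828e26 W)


R = 91.5 * 6.957e8 m = 6.365655e+10 m. L = 4*pi*R^2*sigma*T^4 = 4*pi*(6.365655e+10)^2 * 5.67e-8 * 18319^4 = 3.251518044e+32 W. L/L_sun = 3.251518044e+32 / 3.828e26 = 849403.8776

849403.8776 L_sun


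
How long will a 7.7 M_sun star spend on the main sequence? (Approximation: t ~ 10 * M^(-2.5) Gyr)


t = 10 * M^(-2.5) = 10 * 7.7^(-2.5) = 0.0608

0.0608 Gyr


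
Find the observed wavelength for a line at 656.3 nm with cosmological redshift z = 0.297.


lam_obs = lam_emit * (1 + z) = 656.3 * (1 + 0.297) = 851.2211

851.2211 nm


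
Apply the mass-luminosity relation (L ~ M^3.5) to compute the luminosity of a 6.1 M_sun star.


L/L_sun = (M/M_sun)^3.5 = 6.1^3.5 = 560.6017

560.6017 L_sun


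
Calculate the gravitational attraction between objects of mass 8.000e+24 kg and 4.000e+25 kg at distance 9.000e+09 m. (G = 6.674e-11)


F = G*m1*m2/r^2 = 6.674e-11 * 8.000e+24 * 4.000e+25 / (9.000e+09)^2 = 6.674e-11 * 3.200e+50 / 8.100e+19 = 2.637e+20

2.637e+20 N


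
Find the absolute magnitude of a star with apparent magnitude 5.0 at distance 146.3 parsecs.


M = m - 5*log10(d) + 5 = 5.0 - 5*log10(146.3) + 5 = -0.8262

-0.8262


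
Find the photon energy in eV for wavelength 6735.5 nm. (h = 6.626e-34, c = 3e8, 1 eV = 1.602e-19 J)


E = hc/lambda = 6.626e-34 * 3e8 / 6.736e-06 = 2.951e-20 J = 0.1842 eV

0.1842 eV


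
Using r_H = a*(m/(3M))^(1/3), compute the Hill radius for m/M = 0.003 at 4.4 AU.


r_H = a * (m/3M)^(1/3) = 4.4 * (0.003/3)^(1/3) = 0.44

0.44 AU


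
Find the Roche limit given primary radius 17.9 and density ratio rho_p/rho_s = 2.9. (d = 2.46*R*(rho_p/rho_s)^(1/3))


d_Roche = 2.46 * 17.9 * 2.9^(1/3) = 62.7944

62.7944


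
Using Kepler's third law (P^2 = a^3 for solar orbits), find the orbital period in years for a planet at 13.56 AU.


P = a^(3/2) = 13.56^1.5 = 49.9332

49.9332 years


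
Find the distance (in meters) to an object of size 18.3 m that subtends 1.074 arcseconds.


D = size / theta_rad, theta_rad = 1.074 * pi/(180*3600) = 5.207e-06, D = 3.515e+06

3.515e+06 m


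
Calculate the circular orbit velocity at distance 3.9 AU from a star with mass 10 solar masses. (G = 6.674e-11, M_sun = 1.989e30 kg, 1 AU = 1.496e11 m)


v = sqrt(GM/r) = sqrt(6.674e-11 * 1.989e+31 / 5.834e+11) = 47699.3425

47699.3425 m/s


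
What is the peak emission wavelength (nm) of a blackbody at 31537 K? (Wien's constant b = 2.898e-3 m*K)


lam_max = b / T = 2.898e-3 / 31537 = 9.189e-08 m = 91.8921 nm

91.8921 nm


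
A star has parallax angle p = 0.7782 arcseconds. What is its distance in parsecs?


d = 1/p = 1/0.7782 = 1.285

1.285 pc


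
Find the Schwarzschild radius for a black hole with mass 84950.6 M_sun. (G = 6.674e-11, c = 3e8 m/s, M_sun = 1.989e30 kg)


M = 84950.6 * 1.989e30 kg = 1.689667434e+35 kg. rs = 2GM/c^2 = 2 * 6.674e-11 * 1.689667434e+35 / (3e8)^2 = 2.506e+08

2.506e+08 m


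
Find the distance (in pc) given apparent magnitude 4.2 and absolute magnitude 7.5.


d = 10^((m - M + 5)/5) = 10^((4.2 - 7.5 + 5)/5) = 2.1878

2.1878 pc


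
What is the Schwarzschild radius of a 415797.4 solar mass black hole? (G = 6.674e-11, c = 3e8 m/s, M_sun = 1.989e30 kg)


M = 415797.4 * 1.989e30 kg = 8.270210286e+35 kg. rs = 2GM/c^2 = 2 * 6.674e-11 * 8.270210286e+35 / (3e8)^2 = 1.227e+09

1.227e+09 m


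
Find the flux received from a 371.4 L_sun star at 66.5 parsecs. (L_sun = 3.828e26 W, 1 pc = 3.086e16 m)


F = L / (4*pi*d^2) = 1.422e+29 / (4*pi*(2.052e+18)^2) = 2.686e-09

2.686e-09 W/m^2


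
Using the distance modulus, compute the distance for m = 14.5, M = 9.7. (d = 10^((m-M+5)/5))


d = 10^((m - M + 5)/5) = 10^((14.5 - 9.7 + 5)/5) = 91.2011

91.2011 pc


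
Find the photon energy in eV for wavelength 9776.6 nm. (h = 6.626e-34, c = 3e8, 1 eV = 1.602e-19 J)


E = hc/lambda = 6.626e-34 * 3e8 / 9.777e-06 = 2.033e-20 J = 0.1269 eV

0.1269 eV


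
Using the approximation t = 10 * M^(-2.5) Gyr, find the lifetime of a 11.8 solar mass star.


t = 10 * M^(-2.5) = 10 * 11.8^(-2.5) = 0.0209

0.0209 Gyr


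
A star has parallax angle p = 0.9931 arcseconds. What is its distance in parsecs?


d = 1/p = 1/0.9931 = 1.0069

1.0069 pc


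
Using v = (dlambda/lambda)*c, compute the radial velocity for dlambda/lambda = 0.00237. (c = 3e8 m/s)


v = (dlambda/lambda) * c = 0.00237 * 3e8 = 711000.0

711000.0 m/s


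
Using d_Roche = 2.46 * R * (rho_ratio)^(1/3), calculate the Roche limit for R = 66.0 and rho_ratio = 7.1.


d_Roche = 2.46 * 66.0 * 7.1^(1/3) = 312.0555

312.0555


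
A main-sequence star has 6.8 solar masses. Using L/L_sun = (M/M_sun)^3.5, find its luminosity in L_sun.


L/L_sun = (M/M_sun)^3.5 = 6.8^3.5 = 819.9383

819.9383 L_sun


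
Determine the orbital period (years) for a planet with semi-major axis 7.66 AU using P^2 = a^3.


P = a^(3/2) = 7.66^1.5 = 21.2004

21.2004 years


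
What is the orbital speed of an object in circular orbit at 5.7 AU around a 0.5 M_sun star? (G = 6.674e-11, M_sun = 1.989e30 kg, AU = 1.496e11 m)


v = sqrt(GM/r) = sqrt(6.674e-11 * 9.945e+29 / 8.527e+11) = 8822.5123

8822.5123 m/s


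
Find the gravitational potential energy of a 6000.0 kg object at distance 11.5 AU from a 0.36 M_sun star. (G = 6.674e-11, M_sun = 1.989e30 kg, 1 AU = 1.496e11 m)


M = 0.36 * 1.989e30 kg = 7.1604e+29 kg; r = 11.5 AU * 1.496e11 m/AU = 1.7204e+12 m. U = -GM*m/r = -(6.674e-11 * 7.1604e+29 * 6000.0) / 1.7204e+12 = -1.667e+11

-1.667e+11 J


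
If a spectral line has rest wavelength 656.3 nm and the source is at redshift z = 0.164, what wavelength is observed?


lam_obs = lam_emit * (1 + z) = 656.3 * (1 + 0.164) = 763.9332

763.9332 nm


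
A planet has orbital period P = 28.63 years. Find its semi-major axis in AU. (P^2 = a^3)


a = P^(2/3) = 28.63^(2/3) = 9.3587

9.3587 AU


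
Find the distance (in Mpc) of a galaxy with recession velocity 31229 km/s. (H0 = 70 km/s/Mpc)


d = v / H0 = 31229 / 70 = 446.1286

446.1286 Mpc


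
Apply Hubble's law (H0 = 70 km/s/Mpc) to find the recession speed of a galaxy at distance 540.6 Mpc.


v = H0 * d = 70 * 540.6 = 37842.0

37842.0 km/s


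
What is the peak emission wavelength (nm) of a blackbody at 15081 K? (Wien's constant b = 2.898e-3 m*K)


lam_max = b / T = 2.898e-3 / 15081 = 1.922e-07 m = 192.1623 nm

192.1623 nm


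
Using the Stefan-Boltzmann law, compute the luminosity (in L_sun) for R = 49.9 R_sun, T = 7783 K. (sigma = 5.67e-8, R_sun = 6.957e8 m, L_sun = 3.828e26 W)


R = 49.9 * 6.957e8 m = 3.471543e+10 m. L = 4*pi*R^2*sigma*T^4 = 4*pi*(3.471543e+10)^2 * 5.67e-8 * 7783^4 = 3.150838494e+30 W. L/L_sun = 3.150838494e+30 / 3.828e26 = 8231.0305

8231.0305 L_sun


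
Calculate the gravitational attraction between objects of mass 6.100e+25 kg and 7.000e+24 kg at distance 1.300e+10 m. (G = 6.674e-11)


F = G*m1*m2/r^2 = 6.674e-11 * 6.100e+25 * 7.000e+24 / (1.300e+10)^2 = 6.674e-11 * 4.270e+50 / 1.690e+20 = 1.686e+20

1.686e+20 N


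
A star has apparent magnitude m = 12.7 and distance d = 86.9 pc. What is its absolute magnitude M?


M = m - 5*log10(d) + 5 = 12.7 - 5*log10(86.9) + 5 = 8.0049

8.0049


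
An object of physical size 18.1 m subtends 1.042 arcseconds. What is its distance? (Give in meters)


D = size / theta_rad, theta_rad = 1.042 * pi/(180*3600) = 5.052e-06, D = 3.583e+06

3.583e+06 m


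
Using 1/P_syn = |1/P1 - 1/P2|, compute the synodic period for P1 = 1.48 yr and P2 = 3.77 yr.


1/P_syn = |1/P1 - 1/P2| = |1/1.48 - 1/3.77| => P_syn = 2.4365

2.4365 years


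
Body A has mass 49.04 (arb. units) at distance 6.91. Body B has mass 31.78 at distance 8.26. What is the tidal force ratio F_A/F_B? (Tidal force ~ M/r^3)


Ratio = (M1/r1^3) / (M2/r2^3) = (49.04/6.91^3) / (31.78/8.26^3) = 2.6357

2.6357


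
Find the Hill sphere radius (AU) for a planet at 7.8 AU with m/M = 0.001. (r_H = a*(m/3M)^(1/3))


r_H = a * (m/3M)^(1/3) = 7.8 * (0.001/3)^(1/3) = 0.5408

0.5408 AU


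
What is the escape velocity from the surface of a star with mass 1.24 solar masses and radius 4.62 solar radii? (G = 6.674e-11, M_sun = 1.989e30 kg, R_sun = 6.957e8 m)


M = 1.24 * 1.989e30 kg = 2.46636e+30 kg; R = 4.62 * 6.957e8 m = 3.214134e+09 m. v_esc = sqrt(2GM/R) = sqrt(2 * 6.674e-11 * 2.46636e+30 / 3.214134e+09) = 320040.0604

320040.0604 m/s


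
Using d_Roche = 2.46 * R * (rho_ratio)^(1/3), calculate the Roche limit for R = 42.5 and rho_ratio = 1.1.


d_Roche = 2.46 * 42.5 * 1.1^(1/3) = 107.9249

107.9249


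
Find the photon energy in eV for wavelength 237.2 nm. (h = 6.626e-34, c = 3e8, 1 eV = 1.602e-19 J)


E = hc/lambda = 6.626e-34 * 3e8 / 2.372e-07 = 8.380e-19 J = 5.2311 eV

5.2311 eV


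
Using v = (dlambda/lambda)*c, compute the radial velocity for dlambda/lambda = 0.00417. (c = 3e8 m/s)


v = (dlambda/lambda) * c = 0.00417 * 3e8 = 1.251e+06

1.251e+06 m/s


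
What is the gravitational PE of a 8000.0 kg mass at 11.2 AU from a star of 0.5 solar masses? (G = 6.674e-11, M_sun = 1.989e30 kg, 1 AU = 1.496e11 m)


M = 0.5 * 1.989e30 kg = 9.945e+29 kg; r = 11.2 AU * 1.496e11 m/AU = 1.67552e+12 m. U = -GM*m/r = -(6.674e-11 * 9.945e+29 * 8000.0) / 1.67552e+12 = -3.169e+11

-3.169e+11 J


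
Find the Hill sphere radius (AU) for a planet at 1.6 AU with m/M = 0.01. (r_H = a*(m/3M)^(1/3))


r_H = a * (m/3M)^(1/3) = 1.6 * (0.01/3)^(1/3) = 0.239

0.239 AU


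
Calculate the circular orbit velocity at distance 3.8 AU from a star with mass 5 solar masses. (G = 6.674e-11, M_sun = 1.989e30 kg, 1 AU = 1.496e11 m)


v = sqrt(GM/r) = sqrt(6.674e-11 * 9.945e+30 / 5.685e+11) = 34169.443

34169.443 m/s


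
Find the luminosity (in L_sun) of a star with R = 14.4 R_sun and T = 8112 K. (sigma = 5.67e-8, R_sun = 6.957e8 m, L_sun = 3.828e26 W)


R = 14.4 * 6.957e8 m = 1.001808e+10 m. L = 4*pi*R^2*sigma*T^4 = 4*pi*(1.001808e+10)^2 * 5.67e-8 * 8112^4 = 3.09651852e+29 W. L/L_sun = 3.09651852e+29 / 3.828e26 = 808.9129

808.9129 L_sun


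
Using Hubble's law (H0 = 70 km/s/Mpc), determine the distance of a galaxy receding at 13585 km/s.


d = v / H0 = 13585 / 70 = 194.0714

194.0714 Mpc


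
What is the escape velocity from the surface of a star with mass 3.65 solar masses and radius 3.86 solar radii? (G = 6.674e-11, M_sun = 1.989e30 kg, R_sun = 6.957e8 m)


M = 3.65 * 1.989e30 kg = 7.25985e+30 kg; R = 3.86 * 6.957e8 m = 2.685402e+09 m. v_esc = sqrt(2GM/R) = sqrt(2 * 6.674e-11 * 7.25985e+30 / 2.685402e+09) = 600713.3294

600713.3294 m/s


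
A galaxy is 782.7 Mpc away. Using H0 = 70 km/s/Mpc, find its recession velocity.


v = H0 * d = 70 * 782.7 = 54789.0

54789.0 km/s


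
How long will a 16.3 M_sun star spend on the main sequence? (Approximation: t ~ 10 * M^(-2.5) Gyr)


t = 10 * M^(-2.5) = 10 * 16.3^(-2.5) = 0.0093

0.0093 Gyr


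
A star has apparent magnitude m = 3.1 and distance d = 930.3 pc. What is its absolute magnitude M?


M = m - 5*log10(d) + 5 = 3.1 - 5*log10(930.3) + 5 = -6.7431

-6.7431


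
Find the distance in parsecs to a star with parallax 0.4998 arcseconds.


d = 1/p = 1/0.4998 = 2.0008

2.0008 pc


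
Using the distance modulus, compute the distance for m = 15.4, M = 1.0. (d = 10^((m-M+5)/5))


d = 10^((m - M + 5)/5) = 10^((15.4 - 1.0 + 5)/5) = 7585.7758

7585.7758 pc


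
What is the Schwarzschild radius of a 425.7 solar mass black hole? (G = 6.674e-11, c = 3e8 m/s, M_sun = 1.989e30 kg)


M = 425.7 * 1.989e30 kg = 8.467173e+32 kg. rs = 2GM/c^2 = 2 * 6.674e-11 * 8.467173e+32 / (3e8)^2 = 1.256e+06

1.256e+06 m


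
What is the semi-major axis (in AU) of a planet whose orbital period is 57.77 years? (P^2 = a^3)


a = P^(2/3) = 57.77^(2/3) = 14.944

14.944 AU


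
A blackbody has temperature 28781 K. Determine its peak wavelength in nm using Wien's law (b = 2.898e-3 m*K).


lam_max = b / T = 2.898e-3 / 28781 = 1.007e-07 m = 100.6914 nm

100.6914 nm


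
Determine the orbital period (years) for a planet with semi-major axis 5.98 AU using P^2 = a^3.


P = a^(3/2) = 5.98^1.5 = 14.6235

14.6235 years


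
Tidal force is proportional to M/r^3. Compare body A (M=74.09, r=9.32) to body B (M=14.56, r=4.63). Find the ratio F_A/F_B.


Ratio = (M1/r1^3) / (M2/r2^3) = (74.09/9.32^3) / (14.56/4.63^3) = 0.6239

0.6239


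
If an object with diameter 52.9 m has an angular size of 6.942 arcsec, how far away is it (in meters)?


D = size / theta_rad, theta_rad = 6.942 * pi/(180*3600) = 3.366e-05, D = 1.572e+06

1.572e+06 m


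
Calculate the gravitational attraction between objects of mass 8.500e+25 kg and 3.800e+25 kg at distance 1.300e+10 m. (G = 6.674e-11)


F = G*m1*m2/r^2 = 6.674e-11 * 8.500e+25 * 3.800e+25 / (1.300e+10)^2 = 6.674e-11 * 3.230e+51 / 1.690e+20 = 1.276e+21

1.276e+21 N


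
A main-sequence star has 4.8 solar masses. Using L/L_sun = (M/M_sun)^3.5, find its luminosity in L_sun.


L/L_sun = (M/M_sun)^3.5 = 4.8^3.5 = 242.2949

242.2949 L_sun


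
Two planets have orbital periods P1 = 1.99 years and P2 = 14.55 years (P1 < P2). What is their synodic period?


1/P_syn = |1/P1 - 1/P2| = |1/1.99 - 1/14.55| => P_syn = 2.3053

2.3053 years


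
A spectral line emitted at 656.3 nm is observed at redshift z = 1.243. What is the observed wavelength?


lam_obs = lam_emit * (1 + z) = 656.3 * (1 + 1.243) = 1472.0809

1472.0809 nm


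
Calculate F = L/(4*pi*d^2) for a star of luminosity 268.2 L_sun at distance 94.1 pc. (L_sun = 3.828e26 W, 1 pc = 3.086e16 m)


F = L / (4*pi*d^2) = 1.027e+29 / (4*pi*(2.904e+18)^2) = 9.688e-10

9.688e-10 W/m^2


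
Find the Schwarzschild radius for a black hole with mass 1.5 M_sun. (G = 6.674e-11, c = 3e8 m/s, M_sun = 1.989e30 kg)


M = 1.5 * 1.989e30 kg = 2.9835e+30 kg. rs = 2GM/c^2 = 2 * 6.674e-11 * 2.9835e+30 / (3e8)^2 = 4424.862

4424.862 m
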